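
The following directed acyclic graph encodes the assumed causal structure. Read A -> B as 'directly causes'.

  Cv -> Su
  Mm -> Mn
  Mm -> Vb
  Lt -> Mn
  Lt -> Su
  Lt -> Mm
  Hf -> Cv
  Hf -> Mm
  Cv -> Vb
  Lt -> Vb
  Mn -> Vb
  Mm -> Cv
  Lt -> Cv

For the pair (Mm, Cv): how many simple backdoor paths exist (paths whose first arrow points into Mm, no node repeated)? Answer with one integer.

5

A backdoor path from Mm to Cv is any simple undirected path whose first edge points into Mm (i.e. leaves Mm via a parent).
Parents of Mm: {Hf, Lt}.
Enumerating:
  P1: Mm <- Lt -> Cv
  P2: Mm <- Lt -> Mn -> Vb <- Cv
  P3: Mm <- Lt -> Su <- Cv
  P4: Mm <- Lt -> Vb <- Cv
  P5: Mm <- Hf -> Cv
That exhausts the simple backdoor paths. Count: 5.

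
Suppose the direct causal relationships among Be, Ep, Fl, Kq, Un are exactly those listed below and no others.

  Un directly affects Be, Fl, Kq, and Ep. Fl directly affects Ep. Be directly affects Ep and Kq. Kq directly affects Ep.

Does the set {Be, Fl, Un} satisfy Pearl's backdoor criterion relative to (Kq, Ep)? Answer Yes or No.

Backdoor paths from Kq to Ep (paths whose first edge points into Kq):
  P1: Kq <- Un -> Be -> Ep
  P2: Kq <- Un -> Fl -> Ep
  P3: Kq <- Un -> Ep
  P4: Kq <- Be <- Un -> Fl -> Ep
  P5: Kq <- Be <- Un -> Ep
  P6: Kq <- Be -> Ep
Condition 1 (no descendant of Kq in the set): holds — descendants of Kq are {Ep}; none are in {Be, Fl, Un}.
Condition 2 (every backdoor path blocked by {Be, Fl, Un}):
  P1: blocked at fork node Un ∈ conditioning set.
  P2: blocked at fork node Un ∈ conditioning set.
  P3: blocked at fork node Un ∈ conditioning set.
  P4: blocked at chain node Be ∈ conditioning set.
  P5: blocked at chain node Be ∈ conditioning set.
  P6: blocked at fork node Be ∈ conditioning set.
{Be, Fl, Un} satisfies the backdoor criterion.

Yes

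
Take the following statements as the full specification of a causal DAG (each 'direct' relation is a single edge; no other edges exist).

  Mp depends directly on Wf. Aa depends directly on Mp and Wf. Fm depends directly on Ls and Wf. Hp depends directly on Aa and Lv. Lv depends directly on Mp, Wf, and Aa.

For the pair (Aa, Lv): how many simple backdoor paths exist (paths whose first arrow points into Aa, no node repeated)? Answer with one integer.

A backdoor path from Aa to Lv is any simple undirected path whose first edge points into Aa (i.e. leaves Aa via a parent).
Parents of Aa: {Mp, Wf}.
Enumerating:
  P1: Aa <- Wf -> Mp -> Lv
  P2: Aa <- Wf -> Lv
  P3: Aa <- Mp <- Wf -> Lv
  P4: Aa <- Mp -> Lv
That exhausts the simple backdoor paths. Count: 4.

4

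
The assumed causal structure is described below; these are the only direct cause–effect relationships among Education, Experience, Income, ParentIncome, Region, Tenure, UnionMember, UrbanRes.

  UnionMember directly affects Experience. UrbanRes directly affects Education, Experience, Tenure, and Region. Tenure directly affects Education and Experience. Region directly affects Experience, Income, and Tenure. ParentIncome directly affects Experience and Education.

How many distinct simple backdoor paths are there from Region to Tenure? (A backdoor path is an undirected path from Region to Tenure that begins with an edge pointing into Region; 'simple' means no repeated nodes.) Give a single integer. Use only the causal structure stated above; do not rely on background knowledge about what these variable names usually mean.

5

A backdoor path from Region to Tenure is any simple undirected path whose first edge points into Region (i.e. leaves Region via a parent).
Parents of Region: {UrbanRes}.
Enumerating:
  P1: Region <- UrbanRes -> Tenure
  P2: Region <- UrbanRes -> Experience <- Tenure
  P3: Region <- UrbanRes -> Experience <- ParentIncome -> Education <- Tenure
  P4: Region <- UrbanRes -> Education <- Tenure
  P5: Region <- UrbanRes -> Education <- ParentIncome -> Experience <- Tenure
That exhausts the simple backdoor paths. Count: 5.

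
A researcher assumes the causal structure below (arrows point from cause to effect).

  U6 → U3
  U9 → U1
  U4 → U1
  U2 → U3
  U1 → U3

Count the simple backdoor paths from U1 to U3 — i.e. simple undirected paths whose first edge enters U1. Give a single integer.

A backdoor path from U1 to U3 is any simple undirected path whose first edge points into U1 (i.e. leaves U1 via a parent).
Parents of U1: {U4, U9}.
No simple path from any parent of U1 reaches U3 without revisiting U1, so there are no backdoor paths.

0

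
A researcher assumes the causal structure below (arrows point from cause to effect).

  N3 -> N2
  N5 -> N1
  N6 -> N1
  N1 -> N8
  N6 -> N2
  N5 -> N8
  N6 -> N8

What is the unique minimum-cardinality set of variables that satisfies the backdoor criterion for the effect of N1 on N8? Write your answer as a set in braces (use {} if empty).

Variables eligible for adjustment (non-descendants of N1, excluding N1 and N8): {N2, N3, N5, N6}.
Backdoor paths from N1 to N8:
  P1: N1 <- N5 -> N8
  P2: N1 <- N6 -> N8
The empty set is not sufficient: P1 (N1 <- N5 -> N8) has no collider blocking it and no conditioned non-collider, so it is open.
Try {N5, N6}:
  P1: blocked at fork node N5 ∈ conditioning set.
  P2: blocked at fork node N6 ∈ conditioning set.
{N5, N6} contains no descendant of N1 and blocks every backdoor path.
Every element of {N5, N6} is needed (dropping N5 leaves P1 open; dropping N6 leaves P2 open), so no proper subset is valid.
Among all size-2 subsets of the eligible variables, only {N5, N6} blocks every backdoor path, so it is the unique smallest valid adjustment set.

{N5, N6}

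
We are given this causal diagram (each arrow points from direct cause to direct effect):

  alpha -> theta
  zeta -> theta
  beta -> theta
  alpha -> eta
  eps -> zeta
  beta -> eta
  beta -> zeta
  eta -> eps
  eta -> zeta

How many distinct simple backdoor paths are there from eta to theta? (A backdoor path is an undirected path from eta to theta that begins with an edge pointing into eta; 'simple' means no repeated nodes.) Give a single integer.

3

A backdoor path from eta to theta is any simple undirected path whose first edge points into eta (i.e. leaves eta via a parent).
Parents of eta: {alpha, beta}.
Enumerating:
  P1: eta <- beta -> zeta -> theta
  P2: eta <- beta -> theta
  P3: eta <- alpha -> theta
That exhausts the simple backdoor paths. Count: 3.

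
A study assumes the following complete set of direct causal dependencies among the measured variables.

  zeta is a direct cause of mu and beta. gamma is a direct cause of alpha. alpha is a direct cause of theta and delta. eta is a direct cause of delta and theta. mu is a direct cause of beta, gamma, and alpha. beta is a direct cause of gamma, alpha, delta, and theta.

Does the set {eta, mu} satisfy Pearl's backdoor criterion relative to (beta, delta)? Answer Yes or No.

Yes

Backdoor paths from beta to delta (paths whose first edge points into beta):
  P1: beta <- zeta -> mu -> gamma -> alpha -> delta
  P2: beta <- zeta -> mu -> gamma -> alpha -> theta <- eta -> delta
  P3: beta <- zeta -> mu -> alpha -> delta
  P4: beta <- zeta -> mu -> alpha -> theta <- eta -> delta
  P5: beta <- mu -> gamma -> alpha -> delta
  P6: beta <- mu -> gamma -> alpha -> theta <- eta -> delta
  P7: beta <- mu -> alpha -> delta
  P8: beta <- mu -> alpha -> theta <- eta -> delta
Condition 1 (no descendant of beta in the set): holds — descendants of beta are {alpha, delta, gamma, theta}; none are in {eta, mu}.
Condition 2 (every backdoor path blocked by {eta, mu}):
  P1: blocked at chain node mu ∈ conditioning set.
  P2: blocked at chain node mu ∈ conditioning set.
  P3: blocked at chain node mu ∈ conditioning set.
  P4: blocked at chain node mu ∈ conditioning set.
  P5: blocked at fork node mu ∈ conditioning set.
  P6: blocked at fork node mu ∈ conditioning set.
  P7: blocked at fork node mu ∈ conditioning set.
  P8: blocked at fork node mu ∈ conditioning set.
{eta, mu} satisfies the backdoor criterion.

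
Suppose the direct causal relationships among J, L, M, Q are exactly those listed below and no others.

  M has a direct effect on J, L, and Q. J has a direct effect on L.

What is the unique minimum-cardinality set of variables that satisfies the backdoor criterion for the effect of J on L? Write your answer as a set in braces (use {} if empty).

{M}

Variables eligible for adjustment (non-descendants of J, excluding J and L): {M, Q}.
Backdoor paths from J to L:
  P1: J <- M -> L
The empty set is not sufficient: P1 (J <- M -> L) has no collider blocking it and no conditioned non-collider, so it is open.
Try {M}:
  P1: blocked at fork node M ∈ conditioning set.
{M} contains no descendant of J and blocks every backdoor path.
No other singleton works — e.g. {Q} leaves P1 open — so {M} is the unique smallest valid adjustment set.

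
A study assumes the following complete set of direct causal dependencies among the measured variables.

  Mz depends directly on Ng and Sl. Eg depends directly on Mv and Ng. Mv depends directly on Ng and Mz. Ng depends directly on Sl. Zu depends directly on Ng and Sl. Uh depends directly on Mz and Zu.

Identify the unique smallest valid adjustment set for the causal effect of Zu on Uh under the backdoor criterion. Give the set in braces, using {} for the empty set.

{Mz}

Variables eligible for adjustment (non-descendants of Zu, excluding Zu and Uh): {Eg, Mv, Mz, Ng, Sl}.
Backdoor paths from Zu to Uh:
  P1: Zu <- Sl -> Ng -> Mz -> Uh
  P2: Zu <- Sl -> Ng -> Mv <- Mz -> Uh
  P3: Zu <- Sl -> Ng -> Eg <- Mv <- Mz -> Uh
  P4: Zu <- Sl -> Mz -> Uh
  P5: Zu <- Ng <- Sl -> Mz -> Uh
  P6: Zu <- Ng -> Mz -> Uh
  P7: Zu <- Ng -> Mv <- Mz -> Uh
  P8: Zu <- Ng -> Eg <- Mv <- Mz -> Uh
The empty set is not sufficient: P1 (Zu <- Sl -> Ng -> Mz -> Uh) has no collider blocking it and no conditioned non-collider, so it is open.
Try {Mz}:
  P1: blocked at chain node Mz ∈ conditioning set.
  P2: blocked at collider Mv (neither it nor any descendant is in the conditioning set).
  P3: blocked at collider Eg (neither it nor any descendant is in the conditioning set).
  P4: blocked at chain node Mz ∈ conditioning set.
  P5: blocked at chain node Mz ∈ conditioning set.
  P6: blocked at chain node Mz ∈ conditioning set.
  P7: blocked at collider Mv (neither it nor any descendant is in the conditioning set).
  P8: blocked at collider Eg (neither it nor any descendant is in the conditioning set).
{Mz} contains no descendant of Zu and blocks every backdoor path.
No other singleton works — e.g. {Sl} leaves P6 open — so {Mz} is the unique smallest valid adjustment set.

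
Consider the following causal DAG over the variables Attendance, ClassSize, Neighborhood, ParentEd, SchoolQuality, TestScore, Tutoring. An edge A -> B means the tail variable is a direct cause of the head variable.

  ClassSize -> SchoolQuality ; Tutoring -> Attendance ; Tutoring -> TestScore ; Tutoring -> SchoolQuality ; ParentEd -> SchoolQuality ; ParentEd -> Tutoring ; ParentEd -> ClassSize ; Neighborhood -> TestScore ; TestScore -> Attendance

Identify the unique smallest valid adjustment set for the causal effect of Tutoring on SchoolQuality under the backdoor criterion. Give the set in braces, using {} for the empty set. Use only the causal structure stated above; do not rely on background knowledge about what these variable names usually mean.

Variables eligible for adjustment (non-descendants of Tutoring, excluding Tutoring and SchoolQuality): {ClassSize, Neighborhood, ParentEd}.
Backdoor paths from Tutoring to SchoolQuality:
  P1: Tutoring <- ParentEd -> ClassSize -> SchoolQuality
  P2: Tutoring <- ParentEd -> SchoolQuality
The empty set is not sufficient: P1 (Tutoring <- ParentEd -> ClassSize -> SchoolQuality) has no collider blocking it and no conditioned non-collider, so it is open.
Try {ParentEd}:
  P1: blocked at fork node ParentEd ∈ conditioning set.
  P2: blocked at fork node ParentEd ∈ conditioning set.
{ParentEd} contains no descendant of Tutoring and blocks every backdoor path.
No other singleton works — e.g. {ClassSize} leaves P2 open — so {ParentEd} is the unique smallest valid adjustment set.

{ParentEd}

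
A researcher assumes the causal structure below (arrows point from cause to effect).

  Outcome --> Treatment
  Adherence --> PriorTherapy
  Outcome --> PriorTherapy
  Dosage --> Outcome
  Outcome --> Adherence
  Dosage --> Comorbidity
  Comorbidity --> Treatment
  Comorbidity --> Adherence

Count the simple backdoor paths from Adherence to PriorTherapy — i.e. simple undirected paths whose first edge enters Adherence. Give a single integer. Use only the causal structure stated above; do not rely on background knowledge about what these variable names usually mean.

3

A backdoor path from Adherence to PriorTherapy is any simple undirected path whose first edge points into Adherence (i.e. leaves Adherence via a parent).
Parents of Adherence: {Comorbidity, Outcome}.
Enumerating:
  P1: Adherence <- Outcome -> PriorTherapy
  P2: Adherence <- Comorbidity <- Dosage -> Outcome -> PriorTherapy
  P3: Adherence <- Comorbidity -> Treatment <- Outcome -> PriorTherapy
That exhausts the simple backdoor paths. Count: 3.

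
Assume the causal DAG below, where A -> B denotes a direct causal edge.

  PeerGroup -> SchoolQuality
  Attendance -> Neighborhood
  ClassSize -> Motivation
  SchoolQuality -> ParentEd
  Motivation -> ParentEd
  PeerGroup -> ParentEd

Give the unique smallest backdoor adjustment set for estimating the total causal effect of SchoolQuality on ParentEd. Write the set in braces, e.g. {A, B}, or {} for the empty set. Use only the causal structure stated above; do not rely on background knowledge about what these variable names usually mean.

{PeerGroup}

Variables eligible for adjustment (non-descendants of SchoolQuality, excluding SchoolQuality and ParentEd): {Attendance, ClassSize, Motivation, Neighborhood, PeerGroup}.
Backdoor paths from SchoolQuality to ParentEd:
  P1: SchoolQuality <- PeerGroup -> ParentEd
The empty set is not sufficient: P1 (SchoolQuality <- PeerGroup -> ParentEd) has no collider blocking it and no conditioned non-collider, so it is open.
Try {PeerGroup}:
  P1: blocked at fork node PeerGroup ∈ conditioning set.
{PeerGroup} contains no descendant of SchoolQuality and blocks every backdoor path.
No other singleton works — e.g. {Attendance} leaves P1 open — so {PeerGroup} is the unique smallest valid adjustment set.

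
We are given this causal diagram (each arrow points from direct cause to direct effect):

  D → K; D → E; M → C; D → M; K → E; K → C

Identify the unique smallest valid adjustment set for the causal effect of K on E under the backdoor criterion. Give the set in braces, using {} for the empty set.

{D}

Variables eligible for adjustment (non-descendants of K, excluding K and E): {D, M}.
Backdoor paths from K to E:
  P1: K <- D -> E
The empty set is not sufficient: P1 (K <- D -> E) has no collider blocking it and no conditioned non-collider, so it is open.
Try {D}:
  P1: blocked at fork node D ∈ conditioning set.
{D} contains no descendant of K and blocks every backdoor path.
No other singleton works — e.g. {M} leaves P1 open — so {D} is the unique smallest valid adjustment set.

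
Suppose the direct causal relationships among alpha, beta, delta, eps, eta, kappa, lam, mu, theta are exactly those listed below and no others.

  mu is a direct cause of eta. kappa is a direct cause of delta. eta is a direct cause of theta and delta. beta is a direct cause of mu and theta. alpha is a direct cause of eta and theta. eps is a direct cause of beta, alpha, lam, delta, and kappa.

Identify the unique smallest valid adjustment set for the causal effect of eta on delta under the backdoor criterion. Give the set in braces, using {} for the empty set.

{eps}

Variables eligible for adjustment (non-descendants of eta, excluding eta and delta): {alpha, beta, eps, kappa, lam, mu}.
Backdoor paths from eta to delta:
  P1: eta <- alpha <- eps -> kappa -> delta
  P2: eta <- alpha <- eps -> delta
  P3: eta <- alpha -> theta <- beta <- eps -> kappa -> delta
  P4: eta <- alpha -> theta <- beta <- eps -> delta
  P5: eta <- mu <- beta <- eps -> kappa -> delta
  P6: eta <- mu <- beta <- eps -> delta
  P7: eta <- mu <- beta -> theta <- alpha <- eps -> kappa -> delta
  P8: eta <- mu <- beta -> theta <- alpha <- eps -> delta
The empty set is not sufficient: P1 (eta <- alpha <- eps -> kappa -> delta) has no collider blocking it and no conditioned non-collider, so it is open.
Try {eps}:
  P1: blocked at fork node eps ∈ conditioning set.
  P2: blocked at fork node eps ∈ conditioning set.
  P3: blocked at collider theta (neither it nor any descendant is in the conditioning set).
  P4: blocked at collider theta (neither it nor any descendant is in the conditioning set).
  P5: blocked at fork node eps ∈ conditioning set.
  P6: blocked at fork node eps ∈ conditioning set.
  P7: blocked at collider theta (neither it nor any descendant is in the conditioning set).
  P8: blocked at collider theta (neither it nor any descendant is in the conditioning set).
{eps} contains no descendant of eta and blocks every backdoor path.
No other singleton works — e.g. {alpha} leaves P5 open — so {eps} is the unique smallest valid adjustment set.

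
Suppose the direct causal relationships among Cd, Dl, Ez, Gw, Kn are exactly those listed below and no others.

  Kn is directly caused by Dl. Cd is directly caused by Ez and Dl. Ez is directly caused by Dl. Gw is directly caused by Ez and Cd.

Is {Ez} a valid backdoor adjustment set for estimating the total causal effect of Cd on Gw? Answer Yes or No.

Yes

Backdoor paths from Cd to Gw (paths whose first edge points into Cd):
  P1: Cd <- Dl -> Ez -> Gw
  P2: Cd <- Ez -> Gw
Condition 1 (no descendant of Cd in the set): holds — descendants of Cd are {Gw}; none are in {Ez}.
Condition 2 (every backdoor path blocked by {Ez}):
  P1: blocked at chain node Ez ∈ conditioning set.
  P2: blocked at fork node Ez ∈ conditioning set.
{Ez} satisfies the backdoor criterion.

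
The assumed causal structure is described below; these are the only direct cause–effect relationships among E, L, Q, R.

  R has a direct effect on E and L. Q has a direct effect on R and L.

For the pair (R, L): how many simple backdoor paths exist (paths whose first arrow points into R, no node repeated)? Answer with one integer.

1

A backdoor path from R to L is any simple undirected path whose first edge points into R (i.e. leaves R via a parent).
Parents of R: {Q}.
Enumerating:
  P1: R <- Q -> L
That exhausts the simple backdoor paths. Count: 1.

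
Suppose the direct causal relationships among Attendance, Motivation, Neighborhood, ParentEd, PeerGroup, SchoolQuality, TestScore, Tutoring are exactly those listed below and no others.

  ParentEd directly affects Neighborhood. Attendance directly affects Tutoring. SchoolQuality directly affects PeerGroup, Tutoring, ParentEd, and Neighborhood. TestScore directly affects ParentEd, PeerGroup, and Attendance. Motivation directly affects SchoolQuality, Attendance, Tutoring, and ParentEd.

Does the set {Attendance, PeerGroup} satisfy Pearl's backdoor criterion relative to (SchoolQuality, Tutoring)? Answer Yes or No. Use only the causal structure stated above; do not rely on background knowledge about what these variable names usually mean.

No

Backdoor paths from SchoolQuality to Tutoring (paths whose first edge points into SchoolQuality):
  P1: SchoolQuality <- Motivation -> ParentEd <- TestScore -> Attendance -> Tutoring
  P2: SchoolQuality <- Motivation -> Attendance -> Tutoring
  P3: SchoolQuality <- Motivation -> Tutoring
Condition 1 (no descendant of SchoolQuality in the set): FAILS — PeerGroup is a descendant of SchoolQuality.
Condition 2 (every backdoor path blocked by {Attendance, PeerGroup}):
  P1: blocked at collider ParentEd (neither it nor any descendant is in the conditioning set).
  P2: blocked at chain node Attendance ∈ conditioning set.
  P3: open — no interior node is in the conditioning set.
{Attendance, PeerGroup} does not satisfy the backdoor criterion.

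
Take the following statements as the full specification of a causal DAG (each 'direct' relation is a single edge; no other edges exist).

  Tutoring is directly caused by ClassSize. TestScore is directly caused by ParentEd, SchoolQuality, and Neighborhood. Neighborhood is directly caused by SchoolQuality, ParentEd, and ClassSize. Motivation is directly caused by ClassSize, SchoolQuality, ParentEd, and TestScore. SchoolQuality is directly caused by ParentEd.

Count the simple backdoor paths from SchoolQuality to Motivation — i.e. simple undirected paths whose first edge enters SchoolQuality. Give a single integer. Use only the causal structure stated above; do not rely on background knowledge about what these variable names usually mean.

A backdoor path from SchoolQuality to Motivation is any simple undirected path whose first edge points into SchoolQuality (i.e. leaves SchoolQuality via a parent).
Parents of SchoolQuality: {ParentEd}.
Enumerating:
  P1: SchoolQuality <- ParentEd -> Neighborhood <- ClassSize -> Motivation
  P2: SchoolQuality <- ParentEd -> Neighborhood -> TestScore -> Motivation
  P3: SchoolQuality <- ParentEd -> TestScore <- Neighborhood <- ClassSize -> Motivation
  P4: SchoolQuality <- ParentEd -> TestScore -> Motivation
  P5: SchoolQuality <- ParentEd -> Motivation
That exhausts the simple backdoor paths. Count: 5.

5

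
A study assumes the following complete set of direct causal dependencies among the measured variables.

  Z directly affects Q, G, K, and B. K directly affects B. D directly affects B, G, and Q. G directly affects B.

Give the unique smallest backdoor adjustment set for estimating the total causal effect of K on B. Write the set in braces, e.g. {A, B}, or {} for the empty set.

{Z}

Variables eligible for adjustment (non-descendants of K, excluding K and B): {D, G, Q, Z}.
Backdoor paths from K to B:
  P1: K <- Z -> Q <- D -> G -> B
  P2: K <- Z -> Q <- D -> B
  P3: K <- Z -> G <- D -> B
  P4: K <- Z -> G -> B
  P5: K <- Z -> B
The empty set is not sufficient: P4 (K <- Z -> G -> B) has no collider blocking it and no conditioned non-collider, so it is open.
Try {Z}:
  P1: blocked at fork node Z ∈ conditioning set.
  P2: blocked at fork node Z ∈ conditioning set.
  P3: blocked at fork node Z ∈ conditioning set.
  P4: blocked at fork node Z ∈ conditioning set.
  P5: blocked at fork node Z ∈ conditioning set.
{Z} contains no descendant of K and blocks every backdoor path.
No other singleton works — e.g. {D} leaves P4 open — so {Z} is the unique smallest valid adjustment set.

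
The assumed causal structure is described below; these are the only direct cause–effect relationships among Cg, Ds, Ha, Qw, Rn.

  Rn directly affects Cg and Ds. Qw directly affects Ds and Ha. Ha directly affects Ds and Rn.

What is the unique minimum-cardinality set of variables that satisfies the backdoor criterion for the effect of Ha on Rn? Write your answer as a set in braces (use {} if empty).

Variables eligible for adjustment (non-descendants of Ha, excluding Ha and Rn): {Qw}.
Backdoor paths from Ha to Rn:
  P1: Ha <- Qw -> Ds <- Rn
Each backdoor path contains an unconditioned collider, so every path is already blocked with the empty conditioning set:
  P1: blocked at collider Ds (neither it nor any descendant is in the conditioning set).
The empty set is therefore the unique smallest valid set.

{}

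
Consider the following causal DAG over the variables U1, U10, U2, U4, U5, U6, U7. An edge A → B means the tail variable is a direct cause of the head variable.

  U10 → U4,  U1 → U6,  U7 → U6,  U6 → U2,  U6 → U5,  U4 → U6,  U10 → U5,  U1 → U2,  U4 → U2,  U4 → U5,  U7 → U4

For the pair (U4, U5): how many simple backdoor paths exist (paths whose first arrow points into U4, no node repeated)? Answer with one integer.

A backdoor path from U4 to U5 is any simple undirected path whose first edge points into U4 (i.e. leaves U4 via a parent).
Parents of U4: {U10, U7}.
Enumerating:
  P1: U4 <- U10 -> U5
  P2: U4 <- U7 -> U6 -> U5
That exhausts the simple backdoor paths. Count: 2.

2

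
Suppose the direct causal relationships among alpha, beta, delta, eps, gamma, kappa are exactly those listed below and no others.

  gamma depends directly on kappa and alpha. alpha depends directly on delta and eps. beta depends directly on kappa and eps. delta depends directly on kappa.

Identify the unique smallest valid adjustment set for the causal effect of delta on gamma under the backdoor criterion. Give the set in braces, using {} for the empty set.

Variables eligible for adjustment (non-descendants of delta, excluding delta and gamma): {beta, eps, kappa}.
Backdoor paths from delta to gamma:
  P1: delta <- kappa -> gamma
  P2: delta <- kappa -> beta <- eps -> alpha -> gamma
The empty set is not sufficient: P1 (delta <- kappa -> gamma) has no collider blocking it and no conditioned non-collider, so it is open.
Try {kappa}:
  P1: blocked at fork node kappa ∈ conditioning set.
  P2: blocked at fork node kappa ∈ conditioning set.
{kappa} contains no descendant of delta and blocks every backdoor path.
No other singleton works — e.g. {eps} leaves P1 open — so {kappa} is the unique smallest valid adjustment set.

{kappa}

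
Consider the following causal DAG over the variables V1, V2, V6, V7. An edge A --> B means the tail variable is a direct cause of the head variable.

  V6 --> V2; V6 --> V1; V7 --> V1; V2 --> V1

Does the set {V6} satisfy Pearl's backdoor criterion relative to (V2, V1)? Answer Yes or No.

Backdoor paths from V2 to V1 (paths whose first edge points into V2):
  P1: V2 <- V6 -> V1
Condition 1 (no descendant of V2 in the set): holds — descendants of V2 are {V1}; none are in {V6}.
Condition 2 (every backdoor path blocked by {V6}):
  P1: blocked at fork node V6 ∈ conditioning set.
{V6} satisfies the backdoor criterion.

Yes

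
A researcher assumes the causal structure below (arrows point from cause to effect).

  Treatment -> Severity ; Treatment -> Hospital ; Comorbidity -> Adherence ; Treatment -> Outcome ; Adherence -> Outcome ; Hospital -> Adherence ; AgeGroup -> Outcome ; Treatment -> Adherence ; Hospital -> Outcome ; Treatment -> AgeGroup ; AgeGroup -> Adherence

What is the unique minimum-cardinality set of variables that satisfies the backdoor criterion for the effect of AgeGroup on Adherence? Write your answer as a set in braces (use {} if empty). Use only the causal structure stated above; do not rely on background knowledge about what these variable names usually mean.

Variables eligible for adjustment (non-descendants of AgeGroup, excluding AgeGroup and Adherence): {Comorbidity, Hospital, Severity, Treatment}.
Backdoor paths from AgeGroup to Adherence:
  P1: AgeGroup <- Treatment -> Hospital -> Adherence
  P2: AgeGroup <- Treatment -> Hospital -> Outcome <- Adherence
  P3: AgeGroup <- Treatment -> Adherence
  P4: AgeGroup <- Treatment -> Outcome <- Hospital -> Adherence
  P5: AgeGroup <- Treatment -> Outcome <- Adherence
The empty set is not sufficient: P1 (AgeGroup <- Treatment -> Hospital -> Adherence) has no collider blocking it and no conditioned non-collider, so it is open.
Try {Treatment}:
  P1: blocked at fork node Treatment ∈ conditioning set.
  P2: blocked at fork node Treatment ∈ conditioning set.
  P3: blocked at fork node Treatment ∈ conditioning set.
  P4: blocked at fork node Treatment ∈ conditioning set.
  P5: blocked at fork node Treatment ∈ conditioning set.
{Treatment} contains no descendant of AgeGroup and blocks every backdoor path.
No other singleton works — e.g. {Comorbidity} leaves P1 open — so {Treatment} is the unique smallest valid adjustment set.

{Treatment}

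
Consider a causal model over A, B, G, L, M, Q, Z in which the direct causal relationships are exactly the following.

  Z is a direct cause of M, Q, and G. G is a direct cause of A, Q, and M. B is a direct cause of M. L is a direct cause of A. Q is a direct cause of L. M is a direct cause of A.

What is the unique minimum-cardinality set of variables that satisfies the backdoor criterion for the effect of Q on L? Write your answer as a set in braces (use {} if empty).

Variables eligible for adjustment (non-descendants of Q, excluding Q and L): {B, G, M, Z}.
Backdoor paths from Q to L:
  P1: Q <- Z -> G -> M -> A <- L
  P2: Q <- Z -> G -> A <- L
  P3: Q <- Z -> M <- G -> A <- L
  P4: Q <- Z -> M -> A <- L
  P5: Q <- G <- Z -> M -> A <- L
  P6: Q <- G -> M -> A <- L
  P7: Q <- G -> A <- L
Each backdoor path contains an unconditioned collider, so every path is already blocked with the empty conditioning set:
  P1: blocked at collider A (neither it nor any descendant is in the conditioning set).
  P2: blocked at collider A (neither it nor any descendant is in the conditioning set).
  P3: blocked at collider M (neither it nor any descendant is in the conditioning set).
  P4: blocked at collider A (neither it nor any descendant is in the conditioning set).
  P5: blocked at collider A (neither it nor any descendant is in the conditioning set).
  P6: blocked at collider A (neither it nor any descendant is in the conditioning set).
  P7: blocked at collider A (neither it nor any descendant is in the conditioning set).
The empty set is therefore the unique smallest valid set.

{}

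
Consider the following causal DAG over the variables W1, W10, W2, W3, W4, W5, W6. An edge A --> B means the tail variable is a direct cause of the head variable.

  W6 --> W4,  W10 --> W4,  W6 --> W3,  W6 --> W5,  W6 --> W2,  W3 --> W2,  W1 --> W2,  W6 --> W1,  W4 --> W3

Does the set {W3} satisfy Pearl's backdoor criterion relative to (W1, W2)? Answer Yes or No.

Backdoor paths from W1 to W2 (paths whose first edge points into W1):
  P1: W1 <- W6 -> W4 -> W3 -> W2
  P2: W1 <- W6 -> W3 -> W2
  P3: W1 <- W6 -> W2
Condition 1 (no descendant of W1 in the set): holds — descendants of W1 are {W2}; none are in {W3}.
Condition 2 (every backdoor path blocked by {W3}):
  P1: blocked at chain node W3 ∈ conditioning set.
  P2: blocked at chain node W3 ∈ conditioning set.
  P3: open — no interior node is in the conditioning set.
{W3} does not satisfy the backdoor criterion.

No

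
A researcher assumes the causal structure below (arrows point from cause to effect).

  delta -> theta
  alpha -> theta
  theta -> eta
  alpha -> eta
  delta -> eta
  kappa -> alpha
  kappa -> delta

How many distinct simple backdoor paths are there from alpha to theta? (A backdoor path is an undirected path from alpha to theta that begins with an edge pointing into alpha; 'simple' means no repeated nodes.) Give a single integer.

2

A backdoor path from alpha to theta is any simple undirected path whose first edge points into alpha (i.e. leaves alpha via a parent).
Parents of alpha: {kappa}.
Enumerating:
  P1: alpha <- kappa -> delta -> theta
  P2: alpha <- kappa -> delta -> eta <- theta
That exhausts the simple backdoor paths. Count: 2.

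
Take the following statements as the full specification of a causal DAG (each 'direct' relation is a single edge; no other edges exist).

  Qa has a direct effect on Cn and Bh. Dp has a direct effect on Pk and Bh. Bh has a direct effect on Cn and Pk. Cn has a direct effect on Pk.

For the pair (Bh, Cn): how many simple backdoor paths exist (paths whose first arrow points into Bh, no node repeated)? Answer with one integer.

2

A backdoor path from Bh to Cn is any simple undirected path whose first edge points into Bh (i.e. leaves Bh via a parent).
Parents of Bh: {Dp, Qa}.
Enumerating:
  P1: Bh <- Qa -> Cn
  P2: Bh <- Dp -> Pk <- Cn
That exhausts the simple backdoor paths. Count: 2.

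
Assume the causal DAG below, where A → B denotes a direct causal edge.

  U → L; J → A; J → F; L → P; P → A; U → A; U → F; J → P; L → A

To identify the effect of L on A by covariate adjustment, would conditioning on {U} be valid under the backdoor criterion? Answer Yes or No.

Yes

Backdoor paths from L to A (paths whose first edge points into L):
  P1: L <- U -> F <- J -> P -> A
  P2: L <- U -> F <- J -> A
  P3: L <- U -> A
Condition 1 (no descendant of L in the set): holds — descendants of L are {A, P}; none are in {U}.
Condition 2 (every backdoor path blocked by {U}):
  P1: blocked at fork node U ∈ conditioning set.
  P2: blocked at fork node U ∈ conditioning set.
  P3: blocked at fork node U ∈ conditioning set.
{U} satisfies the backdoor criterion.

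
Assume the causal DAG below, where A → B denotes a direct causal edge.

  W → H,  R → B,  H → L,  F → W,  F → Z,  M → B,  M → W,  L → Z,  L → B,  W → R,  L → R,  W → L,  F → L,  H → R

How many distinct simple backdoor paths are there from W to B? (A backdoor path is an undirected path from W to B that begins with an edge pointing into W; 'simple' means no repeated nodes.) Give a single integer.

7

A backdoor path from W to B is any simple undirected path whose first edge points into W (i.e. leaves W via a parent).
Parents of W: {F, M}.
Enumerating:
  P1: W <- M -> B
  P2: W <- F -> L <- H -> R -> B
  P3: W <- F -> L -> R -> B
  P4: W <- F -> L -> B
  P5: W <- F -> Z <- L <- H -> R -> B
  P6: W <- F -> Z <- L -> R -> B
  P7: W <- F -> Z <- L -> B
That exhausts the simple backdoor paths. Count: 7.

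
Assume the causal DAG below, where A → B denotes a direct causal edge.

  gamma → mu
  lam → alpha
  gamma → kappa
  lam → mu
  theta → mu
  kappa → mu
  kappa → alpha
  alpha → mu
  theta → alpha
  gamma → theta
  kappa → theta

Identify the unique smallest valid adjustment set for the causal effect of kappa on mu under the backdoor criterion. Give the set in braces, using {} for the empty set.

{gamma}

Variables eligible for adjustment (non-descendants of kappa, excluding kappa and mu): {gamma, lam}.
Backdoor paths from kappa to mu:
  P1: kappa <- gamma -> theta -> alpha <- lam -> mu
  P2: kappa <- gamma -> theta -> alpha -> mu
  P3: kappa <- gamma -> theta -> mu
  P4: kappa <- gamma -> mu
The empty set is not sufficient: P2 (kappa <- gamma -> theta -> alpha -> mu) has no collider blocking it and no conditioned non-collider, so it is open.
Try {gamma}:
  P1: blocked at fork node gamma ∈ conditioning set.
  P2: blocked at fork node gamma ∈ conditioning set.
  P3: blocked at fork node gamma ∈ conditioning set.
  P4: blocked at fork node gamma ∈ conditioning set.
{gamma} contains no descendant of kappa and blocks every backdoor path.
No other singleton works — e.g. {lam} leaves P2 open — so {gamma} is the unique smallest valid adjustment set.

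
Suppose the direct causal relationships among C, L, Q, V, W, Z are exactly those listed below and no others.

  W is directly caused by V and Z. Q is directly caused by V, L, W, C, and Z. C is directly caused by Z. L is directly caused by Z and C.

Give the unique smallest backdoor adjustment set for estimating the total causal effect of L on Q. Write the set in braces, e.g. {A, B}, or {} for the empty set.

Variables eligible for adjustment (non-descendants of L, excluding L and Q): {C, V, W, Z}.
Backdoor paths from L to Q:
  P1: L <- Z -> W <- V -> Q
  P2: L <- Z -> W -> Q
  P3: L <- Z -> C -> Q
  P4: L <- Z -> Q
  P5: L <- C <- Z -> W <- V -> Q
  P6: L <- C <- Z -> W -> Q
  P7: L <- C <- Z -> Q
  P8: L <- C -> Q
The empty set is not sufficient: P2 (L <- Z -> W -> Q) has no collider blocking it and no conditioned non-collider, so it is open.
Try {C, Z}:
  P1: blocked at fork node Z ∈ conditioning set.
  P2: blocked at fork node Z ∈ conditioning set.
  P3: blocked at fork node Z ∈ conditioning set.
  P4: blocked at fork node Z ∈ conditioning set.
  P5: blocked at chain node C ∈ conditioning set.
  P6: blocked at chain node C ∈ conditioning set.
  P7: blocked at chain node C ∈ conditioning set.
  P8: blocked at fork node C ∈ conditioning set.
{C, Z} contains no descendant of L and blocks every backdoor path.
Every element of {C, Z} is needed (dropping C leaves P8 open; dropping Z leaves P2 open), so no proper subset is valid.
Among all size-2 subsets of the eligible variables, only {C, Z} blocks every backdoor path, so it is the unique smallest valid adjustment set.

{C, Z}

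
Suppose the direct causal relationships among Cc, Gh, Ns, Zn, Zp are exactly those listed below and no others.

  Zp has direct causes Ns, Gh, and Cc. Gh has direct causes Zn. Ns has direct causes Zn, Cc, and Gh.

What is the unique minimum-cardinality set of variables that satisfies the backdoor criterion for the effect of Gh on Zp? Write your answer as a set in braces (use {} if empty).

Variables eligible for adjustment (non-descendants of Gh, excluding Gh and Zp): {Cc, Zn}.
Backdoor paths from Gh to Zp:
  P1: Gh <- Zn -> Ns <- Cc -> Zp
  P2: Gh <- Zn -> Ns -> Zp
The empty set is not sufficient: P2 (Gh <- Zn -> Ns -> Zp) has no collider blocking it and no conditioned non-collider, so it is open.
Try {Zn}:
  P1: blocked at fork node Zn ∈ conditioning set.
  P2: blocked at fork node Zn ∈ conditioning set.
{Zn} contains no descendant of Gh and blocks every backdoor path.
No other singleton works — e.g. {Cc} leaves P2 open — so {Zn} is the unique smallest valid adjustment set.

{Zn}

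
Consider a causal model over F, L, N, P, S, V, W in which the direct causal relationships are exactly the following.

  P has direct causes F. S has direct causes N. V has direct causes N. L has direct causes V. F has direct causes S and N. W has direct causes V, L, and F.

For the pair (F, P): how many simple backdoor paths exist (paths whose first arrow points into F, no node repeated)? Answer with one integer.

0

A backdoor path from F to P is any simple undirected path whose first edge points into F (i.e. leaves F via a parent).
Parents of F: {N, S}.
No simple path from any parent of F reaches P without revisiting F, so there are no backdoor paths.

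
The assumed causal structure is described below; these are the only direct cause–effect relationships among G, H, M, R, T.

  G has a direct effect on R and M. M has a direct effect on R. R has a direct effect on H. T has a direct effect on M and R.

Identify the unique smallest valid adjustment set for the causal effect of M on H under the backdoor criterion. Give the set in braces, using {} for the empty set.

{G, T}

Variables eligible for adjustment (non-descendants of M, excluding M and H): {G, T}.
Backdoor paths from M to H:
  P1: M <- G -> R -> H
  P2: M <- T -> R -> H
The empty set is not sufficient: P1 (M <- G -> R -> H) has no collider blocking it and no conditioned non-collider, so it is open.
Try {G, T}:
  P1: blocked at fork node G ∈ conditioning set.
  P2: blocked at fork node T ∈ conditioning set.
{G, T} contains no descendant of M and blocks every backdoor path.
Every element of {G, T} is needed (dropping G leaves P1 open; dropping T leaves P2 open), so no proper subset is valid.
Among all size-2 subsets of the eligible variables, only {G, T} blocks every backdoor path, so it is the unique smallest valid adjustment set.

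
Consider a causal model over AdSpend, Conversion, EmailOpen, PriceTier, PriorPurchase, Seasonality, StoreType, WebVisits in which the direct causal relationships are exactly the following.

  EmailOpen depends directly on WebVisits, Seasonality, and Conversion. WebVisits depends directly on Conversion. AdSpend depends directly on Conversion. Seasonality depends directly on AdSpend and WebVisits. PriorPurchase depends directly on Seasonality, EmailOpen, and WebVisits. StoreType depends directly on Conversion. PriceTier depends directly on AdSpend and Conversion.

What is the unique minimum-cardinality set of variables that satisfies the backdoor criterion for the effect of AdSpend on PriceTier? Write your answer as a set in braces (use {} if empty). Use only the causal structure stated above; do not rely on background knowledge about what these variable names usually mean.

{Conversion}

Variables eligible for adjustment (non-descendants of AdSpend, excluding AdSpend and PriceTier): {Conversion, StoreType, WebVisits}.
Backdoor paths from AdSpend to PriceTier:
  P1: AdSpend <- Conversion -> PriceTier
The empty set is not sufficient: P1 (AdSpend <- Conversion -> PriceTier) has no collider blocking it and no conditioned non-collider, so it is open.
Try {Conversion}:
  P1: blocked at fork node Conversion ∈ conditioning set.
{Conversion} contains no descendant of AdSpend and blocks every backdoor path.
No other singleton works — e.g. {WebVisits} leaves P1 open — so {Conversion} is the unique smallest valid adjustment set.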